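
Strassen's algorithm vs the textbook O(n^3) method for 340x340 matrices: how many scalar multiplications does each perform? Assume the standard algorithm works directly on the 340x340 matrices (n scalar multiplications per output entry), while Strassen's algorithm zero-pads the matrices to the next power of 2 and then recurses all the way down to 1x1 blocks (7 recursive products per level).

Matrix multiplication for 340x340 matrices:

Strassen's algorithm requires power-of-2 dimensions. Pad 340x340 to 512x512 (next power of 2).

Standard algorithm: 340^3 = 39304000 multiplications
Strassen's algorithm: 7^(log2(512)) = 7^9 = 40353607 multiplications
Difference: 39304000 - 40353607 = -1049607 (Strassen uses MORE here due to padding overhead — for small or just-over-power-of-2 n, padding can outweigh the per-level savings)

Standard: 39304000 multiplications (340^3). Strassen: 40353607 multiplications (7^9, after padding to 512x512). Strassen reduces 8 recursive multiplications to 7 at each level.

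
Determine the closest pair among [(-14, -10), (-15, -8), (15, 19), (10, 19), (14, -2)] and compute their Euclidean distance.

Computing all pairwise distances among 5 points:

d((-14, -10), (-15, -8)) = 2.2361 <-- minimum
d((-14, -10), (15, 19)) = 41.0122
d((-14, -10), (10, 19)) = 37.6431
d((-14, -10), (14, -2)) = 29.1204
d((-15, -8), (15, 19)) = 40.3609
d((-15, -8), (10, 19)) = 36.7967
d((-15, -8), (14, -2)) = 29.6142
d((15, 19), (10, 19)) = 5.0
d((15, 19), (14, -2)) = 21.0238
d((10, 19), (14, -2)) = 21.3776

Closest pair: (-14, -10) and (-15, -8) with distance 2.2361

The closest pair is (-14, -10) and (-15, -8) with Euclidean distance 2.2361. For 5 points, brute-force pairwise comparison is shown above. For large n, the divide-and-conquer algorithm (sort by x, recurse on halves, check the dividing strip) achieves O(n log n).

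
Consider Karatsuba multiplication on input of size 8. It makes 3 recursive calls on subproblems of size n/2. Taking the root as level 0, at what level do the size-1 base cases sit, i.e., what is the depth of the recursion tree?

For divide and conquer with division factor 2:

Problem sizes at each level:
Level 0: 8
Level 1: 4
Level 2: 2
Level 3: 1

The root is level 0 and the size-1 base case is level 3 (the tree spans levels 0 through 3, i.e. 4 levels counting the root), so the depth is the number of divisions: log_2(8) = 3

The recursion tree depth is log_2(8) = 3. At each level, the problem size is divided by 2, so it takes 3 divisions to reduce to a base case of size 1. The algorithm makes 3 recursive calls at each level.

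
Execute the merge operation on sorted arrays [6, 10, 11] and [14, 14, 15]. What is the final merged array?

Merging process:

Compare 6 vs 14: take 6 from left. Merged: [6]
Compare 10 vs 14: take 10 from left. Merged: [6, 10]
Compare 11 vs 14: take 11 from left. Merged: [6, 10, 11]
Append remaining from right: [14, 14, 15]. Merged: [6, 10, 11, 14, 14, 15]

Final merged array: [6, 10, 11, 14, 14, 15]
Total comparisons: 3

The merged array is [6, 10, 11, 14, 14, 15], requiring 3 comparisons. The merge step runs in O(n) time where n is the total number of elements.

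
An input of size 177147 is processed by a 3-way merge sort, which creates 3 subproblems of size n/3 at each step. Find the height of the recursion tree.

For divide and conquer with division factor 3:

Problem sizes at each level:
Level 0: 177147
Level 1: 59049
Level 2: 19683
Level 3: 6561
Level 4: 2187
Level 5: 729
Level 6: 243
Level 7: 81
Level 8: 27
Level 9: 9
Level 10: 3
Level 11: 1

The root is level 0 and the size-1 base case is level 11 (the tree spans levels 0 through 11, i.e. 12 levels counting the root), so the depth is the number of divisions: log_3(177147) = 11

The recursion tree depth is log_3(177147) = 11. At each level, the problem size is divided by 3, so it takes 11 divisions to reduce to a base case of size 1. The algorithm makes 3 recursive calls at each level.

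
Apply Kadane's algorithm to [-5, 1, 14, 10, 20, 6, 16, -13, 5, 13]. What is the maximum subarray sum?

Using Kadane's algorithm on [-5, 1, 14, 10, 20, 6, 16, -13, 5, 13]:

Scanning through the array:
Position 1 (value 1): max_ending_here = 1, max_so_far = 1
Position 2 (value 14): max_ending_here = 15, max_so_far = 15
Position 3 (value 10): max_ending_here = 25, max_so_far = 25
Position 4 (value 20): max_ending_here = 45, max_so_far = 45
Position 5 (value 6): max_ending_here = 51, max_so_far = 51
Position 6 (value 16): max_ending_here = 67, max_so_far = 67
Position 7 (value -13): max_ending_here = 54, max_so_far = 67
Position 8 (value 5): max_ending_here = 59, max_so_far = 67
Position 9 (value 13): max_ending_here = 72, max_so_far = 72

Maximum subarray: [1, 14, 10, 20, 6, 16, -13, 5, 13]
Maximum sum: 72

The maximum subarray is [1, 14, 10, 20, 6, 16, -13, 5, 13] with sum 72. This subarray runs from index 1 to index 9.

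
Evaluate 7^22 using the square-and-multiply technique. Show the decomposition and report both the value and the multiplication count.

Computing 7^22 by squaring (build up from 7^1; each line after the first costs one multiplication):

7^1 = 7
7^2 = (7^1)^2 = 7^2 = 49
7^4 = (7^2)^2 = 49^2 = 2401
7^5 = 7 * 7^4 = 7 * 2401 = 16807
7^10 = (7^5)^2 = 16807^2 = 282475249
7^11 = 7 * 7^10 = 7 * 282475249 = 1977326743
7^22 = (7^11)^2 = 1977326743^2 = 3909821048582988049

Result: 3909821048582988049
Multiplications needed: 6 (6 lines after 7^1)

7^22 = 3909821048582988049. Using exponentiation by squaring, this requires 6 multiplications. The key idea: if the exponent is even, square the half-power; if odd, multiply by the base once.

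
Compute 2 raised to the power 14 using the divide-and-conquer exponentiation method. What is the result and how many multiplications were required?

Computing 2^14 by squaring (build up from 2^1; each line after the first costs one multiplication):

2^1 = 2
2^2 = (2^1)^2 = 2^2 = 4
2^3 = 2 * 2^2 = 2 * 4 = 8
2^6 = (2^3)^2 = 8^2 = 64
2^7 = 2 * 2^6 = 2 * 64 = 128
2^14 = (2^7)^2 = 128^2 = 16384

Result: 16384
Multiplications needed: 5 (5 lines after 2^1)

2^14 = 16384. Using exponentiation by squaring, this requires 5 multiplications. The key idea: if the exponent is even, square the half-power; if odd, multiply by the base once.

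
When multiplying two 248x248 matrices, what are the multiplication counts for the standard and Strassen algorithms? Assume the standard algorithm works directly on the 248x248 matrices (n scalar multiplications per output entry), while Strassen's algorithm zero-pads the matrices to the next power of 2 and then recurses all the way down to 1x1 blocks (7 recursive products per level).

Matrix multiplication for 248x248 matrices:

Strassen's algorithm requires power-of-2 dimensions. Pad 248x248 to 256x256 (next power of 2).

Standard algorithm: 248^3 = 15252992 multiplications
Strassen's algorithm: 7^(log2(256)) = 7^8 = 5764801 multiplications
Savings: 15252992 - 5764801 = 9488191 multiplications

Standard: 15252992 multiplications (248^3). Strassen: 5764801 multiplications (7^8, after padding to 256x256). Strassen reduces 8 recursive multiplications to 7 at each level.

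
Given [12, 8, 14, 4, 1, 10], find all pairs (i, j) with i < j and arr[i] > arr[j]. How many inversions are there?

Finding inversions in [12, 8, 14, 4, 1, 10]:

(0, 1): arr[0]=12 > arr[1]=8
(0, 3): arr[0]=12 > arr[3]=4
(0, 4): arr[0]=12 > arr[4]=1
(0, 5): arr[0]=12 > arr[5]=10
(1, 3): arr[1]=8 > arr[3]=4
(1, 4): arr[1]=8 > arr[4]=1
(2, 3): arr[2]=14 > arr[3]=4
(2, 4): arr[2]=14 > arr[4]=1
(2, 5): arr[2]=14 > arr[5]=10
(3, 4): arr[3]=4 > arr[4]=1

Total inversions: 10

The array has 10 inversion(s): (0,1), (0,3), (0,4), (0,5), (1,3), (1,4), (2,3), (2,4), (2,5), (3,4). Each pair (i,j) satisfies i < j and arr[i] > arr[j].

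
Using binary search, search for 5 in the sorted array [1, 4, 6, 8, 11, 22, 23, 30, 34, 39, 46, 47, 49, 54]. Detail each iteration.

Binary search for 5 in [1, 4, 6, 8, 11, 22, 23, 30, 34, 39, 46, 47, 49, 54]:

lo=0, hi=13, mid=6, arr[mid]=23 -> 23 > 5, search left half
lo=0, hi=5, mid=2, arr[mid]=6 -> 6 > 5, search left half
lo=0, hi=1, mid=0, arr[mid]=1 -> 1 < 5, search right half
lo=1, hi=1, mid=1, arr[mid]=4 -> 4 < 5, search right half
lo=2 > hi=1, target 5 not found

Binary search determines that 5 is not in the array after 4 comparisons. The search space was exhausted without finding the target.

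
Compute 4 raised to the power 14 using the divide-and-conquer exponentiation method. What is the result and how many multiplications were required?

Computing 4^14 by squaring (build up from 4^1; each line after the first costs one multiplication):

4^1 = 4
4^2 = (4^1)^2 = 4^2 = 16
4^3 = 4 * 4^2 = 4 * 16 = 64
4^6 = (4^3)^2 = 64^2 = 4096
4^7 = 4 * 4^6 = 4 * 4096 = 16384
4^14 = (4^7)^2 = 16384^2 = 268435456

Result: 268435456
Multiplications needed: 5 (5 lines after 4^1)

4^14 = 268435456. Using exponentiation by squaring, this requires 5 multiplications. The key idea: if the exponent is even, square the half-power; if odd, multiply by the base once.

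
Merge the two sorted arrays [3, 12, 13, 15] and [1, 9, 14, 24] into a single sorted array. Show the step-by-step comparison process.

Merging process:

Compare 3 vs 1: take 1 from right. Merged: [1]
Compare 3 vs 9: take 3 from left. Merged: [1, 3]
Compare 12 vs 9: take 9 from right. Merged: [1, 3, 9]
Compare 12 vs 14: take 12 from left. Merged: [1, 3, 9, 12]
Compare 13 vs 14: take 13 from left. Merged: [1, 3, 9, 12, 13]
Compare 15 vs 14: take 14 from right. Merged: [1, 3, 9, 12, 13, 14]
Compare 15 vs 24: take 15 from left. Merged: [1, 3, 9, 12, 13, 14, 15]
Append remaining from right: [24]. Merged: [1, 3, 9, 12, 13, 14, 15, 24]

Final merged array: [1, 3, 9, 12, 13, 14, 15, 24]
Total comparisons: 7

The merged array is [1, 3, 9, 12, 13, 14, 15, 24], requiring 7 comparisons. The merge step runs in O(n) time where n is the total number of elements.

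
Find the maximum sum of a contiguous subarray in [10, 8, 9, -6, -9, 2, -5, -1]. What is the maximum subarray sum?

Using Kadane's algorithm on [10, 8, 9, -6, -9, 2, -5, -1]:

Scanning through the array:
Position 1 (value 8): max_ending_here = 18, max_so_far = 18
Position 2 (value 9): max_ending_here = 27, max_so_far = 27
Position 3 (value -6): max_ending_here = 21, max_so_far = 27
Position 4 (value -9): max_ending_here = 12, max_so_far = 27
Position 5 (value 2): max_ending_here = 14, max_so_far = 27
Position 6 (value -5): max_ending_here = 9, max_so_far = 27
Position 7 (value -1): max_ending_here = 8, max_so_far = 27

Maximum subarray: [10, 8, 9]
Maximum sum: 27

The maximum subarray is [10, 8, 9] with sum 27. This subarray runs from index 0 to index 2.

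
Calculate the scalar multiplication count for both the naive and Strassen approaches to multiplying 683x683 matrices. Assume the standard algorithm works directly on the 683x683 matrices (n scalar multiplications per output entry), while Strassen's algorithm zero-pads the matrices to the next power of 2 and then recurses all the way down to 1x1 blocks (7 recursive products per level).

Matrix multiplication for 683x683 matrices:

Strassen's algorithm requires power-of-2 dimensions. Pad 683x683 to 1024x1024 (next power of 2).

Standard algorithm: 683^3 = 318611987 multiplications
Strassen's algorithm: 7^(log2(1024)) = 7^10 = 282475249 multiplications
Savings: 318611987 - 282475249 = 36136738 multiplications

Standard: 318611987 multiplications (683^3). Strassen: 282475249 multiplications (7^10, after padding to 1024x1024). Strassen reduces 8 recursive multiplications to 7 at each level.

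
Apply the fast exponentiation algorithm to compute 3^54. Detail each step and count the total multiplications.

Computing 3^54 by squaring (build up from 3^1; each line after the first costs one multiplication):

3^1 = 3
3^2 = (3^1)^2 = 3^2 = 9
3^3 = 3 * 3^2 = 3 * 9 = 27
3^6 = (3^3)^2 = 27^2 = 729
3^12 = (3^6)^2 = 729^2 = 531441
3^13 = 3 * 3^12 = 3 * 531441 = 1594323
3^26 = (3^13)^2 = 1594323^2 = 2541865828329
3^27 = 3 * 3^26 = 3 * 2541865828329 = 7625597484987
3^54 = (3^27)^2 = 7625597484987^2 = 58149737003040059690390169

Result: 58149737003040059690390169
Multiplications needed: 8 (8 lines after 3^1)

3^54 = 58149737003040059690390169. Using exponentiation by squaring, this requires 8 multiplications. The key idea: if the exponent is even, square the half-power; if odd, multiply by the base once.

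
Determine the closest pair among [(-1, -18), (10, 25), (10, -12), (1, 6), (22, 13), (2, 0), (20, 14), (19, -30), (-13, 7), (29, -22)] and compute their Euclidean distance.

Computing all pairwise distances among 10 points:

d((-1, -18), (10, 25)) = 44.3847
d((-1, -18), (10, -12)) = 12.53
d((-1, -18), (1, 6)) = 24.0832
d((-1, -18), (22, 13)) = 38.6005
d((-1, -18), (2, 0)) = 18.2483
d((-1, -18), (20, 14)) = 38.2753
d((-1, -18), (19, -30)) = 23.3238
d((-1, -18), (-13, 7)) = 27.7308
d((-1, -18), (29, -22)) = 30.2655
d((10, 25), (10, -12)) = 37.0
d((10, 25), (1, 6)) = 21.0238
d((10, 25), (22, 13)) = 16.9706
d((10, 25), (2, 0)) = 26.2488
d((10, 25), (20, 14)) = 14.8661
d((10, 25), (19, -30)) = 55.7315
d((10, 25), (-13, 7)) = 29.2062
d((10, 25), (29, -22)) = 50.6952
d((10, -12), (1, 6)) = 20.1246
d((10, -12), (22, 13)) = 27.7308
d((10, -12), (2, 0)) = 14.4222
d((10, -12), (20, 14)) = 27.8568
d((10, -12), (19, -30)) = 20.1246
d((10, -12), (-13, 7)) = 29.8329
d((10, -12), (29, -22)) = 21.4709
d((1, 6), (22, 13)) = 22.1359
d((1, 6), (2, 0)) = 6.0828
d((1, 6), (20, 14)) = 20.6155
d((1, 6), (19, -30)) = 40.2492
d((1, 6), (-13, 7)) = 14.0357
d((1, 6), (29, -22)) = 39.598
d((22, 13), (2, 0)) = 23.8537
d((22, 13), (20, 14)) = 2.2361 <-- minimum
d((22, 13), (19, -30)) = 43.1045
d((22, 13), (-13, 7)) = 35.5106
d((22, 13), (29, -22)) = 35.6931
d((2, 0), (20, 14)) = 22.8035
d((2, 0), (19, -30)) = 34.4819
d((2, 0), (-13, 7)) = 16.5529
d((2, 0), (29, -22)) = 34.8281
d((20, 14), (19, -30)) = 44.0114
d((20, 14), (-13, 7)) = 33.7343
d((20, 14), (29, -22)) = 37.108
d((19, -30), (-13, 7)) = 48.9183
d((19, -30), (29, -22)) = 12.8062
d((-13, 7), (29, -22)) = 51.0392

Closest pair: (22, 13) and (20, 14) with distance 2.2361

The closest pair is (22, 13) and (20, 14) with Euclidean distance 2.2361. For 10 points, brute-force pairwise comparison is shown above. For large n, the divide-and-conquer algorithm (sort by x, recurse on halves, check the dividing strip) achieves O(n log n).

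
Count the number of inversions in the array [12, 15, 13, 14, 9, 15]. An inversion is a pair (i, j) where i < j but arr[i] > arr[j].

Finding inversions in [12, 15, 13, 14, 9, 15]:

(0, 4): arr[0]=12 > arr[4]=9
(1, 2): arr[1]=15 > arr[2]=13
(1, 3): arr[1]=15 > arr[3]=14
(1, 4): arr[1]=15 > arr[4]=9
(2, 4): arr[2]=13 > arr[4]=9
(3, 4): arr[3]=14 > arr[4]=9

Total inversions: 6

The array has 6 inversion(s): (0,4), (1,2), (1,3), (1,4), (2,4), (3,4). Each pair (i,j) satisfies i < j and arr[i] > arr[j].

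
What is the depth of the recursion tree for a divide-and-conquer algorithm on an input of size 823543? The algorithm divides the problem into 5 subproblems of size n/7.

For divide and conquer with division factor 7:

Problem sizes at each level:
Level 0: 823543
Level 1: 117649
Level 2: 16807
Level 3: 2401
Level 4: 343
Level 5: 49
Level 6: 7
Level 7: 1

The root is level 0 and the size-1 base case is level 7 (the tree spans levels 0 through 7, i.e. 8 levels counting the root), so the depth is the number of divisions: log_7(823543) = 7

The recursion tree depth is log_7(823543) = 7. At each level, the problem size is divided by 7, so it takes 7 divisions to reduce to a base case of size 1. The algorithm makes 5 recursive calls at each level.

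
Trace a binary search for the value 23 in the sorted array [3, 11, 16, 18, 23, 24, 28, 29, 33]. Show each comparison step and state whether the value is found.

Binary search for 23 in [3, 11, 16, 18, 23, 24, 28, 29, 33]:

lo=0, hi=8, mid=4, arr[mid]=23 -> Found target at index 4!

Binary search finds 23 at index 4 after 1 comparisons. The search repeatedly halves the search space by comparing with the middle element.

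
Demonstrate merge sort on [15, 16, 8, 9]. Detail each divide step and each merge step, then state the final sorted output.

Merge sort trace:

Split: [15, 16, 8, 9] -> [15, 16] and [8, 9]
  Split: [15, 16] -> [15] and [16]
  Merge: [15] + [16] -> [15, 16]
  Split: [8, 9] -> [8] and [9]
  Merge: [8] + [9] -> [8, 9]
Merge: [15, 16] + [8, 9] -> [8, 9, 15, 16]

Final sorted array: [8, 9, 15, 16]

The merge sort proceeds by recursively splitting the array and merging sorted halves.
After all merges, the sorted array is [8, 9, 15, 16].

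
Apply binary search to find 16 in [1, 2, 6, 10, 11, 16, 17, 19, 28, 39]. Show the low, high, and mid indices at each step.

Binary search for 16 in [1, 2, 6, 10, 11, 16, 17, 19, 28, 39]:

lo=0, hi=9, mid=4, arr[mid]=11 -> 11 < 16, search right half
lo=5, hi=9, mid=7, arr[mid]=19 -> 19 > 16, search left half
lo=5, hi=6, mid=5, arr[mid]=16 -> Found target at index 5!

Binary search finds 16 at index 5 after 3 comparisons. The search repeatedly halves the search space by comparing with the middle element.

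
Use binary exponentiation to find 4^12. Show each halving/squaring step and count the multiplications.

Computing 4^12 by squaring (build up from 4^1; each line after the first costs one multiplication):

4^1 = 4
4^2 = (4^1)^2 = 4^2 = 16
4^3 = 4 * 4^2 = 4 * 16 = 64
4^6 = (4^3)^2 = 64^2 = 4096
4^12 = (4^6)^2 = 4096^2 = 16777216

Result: 16777216
Multiplications needed: 4 (4 lines after 4^1)

4^12 = 16777216. Using exponentiation by squaring, this requires 4 multiplications. The key idea: if the exponent is even, square the half-power; if odd, multiply by the base once.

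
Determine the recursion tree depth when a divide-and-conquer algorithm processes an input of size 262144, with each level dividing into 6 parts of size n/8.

For divide and conquer with division factor 8:

Problem sizes at each level:
Level 0: 262144
Level 1: 32768
Level 2: 4096
Level 3: 512
Level 4: 64
Level 5: 8
Level 6: 1

The root is level 0 and the size-1 base case is level 6 (the tree spans levels 0 through 6, i.e. 7 levels counting the root), so the depth is the number of divisions: log_8(262144) = 6

The recursion tree depth is log_8(262144) = 6. At each level, the problem size is divided by 8, so it takes 6 divisions to reduce to a base case of size 1. The algorithm makes 6 recursive calls at each level.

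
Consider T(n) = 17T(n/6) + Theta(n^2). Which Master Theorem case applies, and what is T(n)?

Master Theorem for T(n) = 17T(n/6) + O(n^2):

a = 17, b = 6, c = 2
log_b(a) = log_6(17) = 1.5812

Case 3: c = 2 > log_6(17) = 1.5812
T(n) = O(n^2) = O(n^2)

For T(n) = 17T(n/6) + O(n^2): log_6(17) = 1.5812. This is Case 3 of the Master Theorem (c > log_b(a), work dominated by root), giving O(n^2).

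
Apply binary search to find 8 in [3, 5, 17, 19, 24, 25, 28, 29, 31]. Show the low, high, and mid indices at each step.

Binary search for 8 in [3, 5, 17, 19, 24, 25, 28, 29, 31]:

lo=0, hi=8, mid=4, arr[mid]=24 -> 24 > 8, search left half
lo=0, hi=3, mid=1, arr[mid]=5 -> 5 < 8, search right half
lo=2, hi=3, mid=2, arr[mid]=17 -> 17 > 8, search left half
lo=2 > hi=1, target 8 not found

Binary search determines that 8 is not in the array after 3 comparisons. The search space was exhausted without finding the target.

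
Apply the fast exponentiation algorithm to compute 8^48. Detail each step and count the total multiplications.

Computing 8^48 by squaring (build up from 8^1; each line after the first costs one multiplication):

8^1 = 8
8^2 = (8^1)^2 = 8^2 = 64
8^3 = 8 * 8^2 = 8 * 64 = 512
8^6 = (8^3)^2 = 512^2 = 262144
8^12 = (8^6)^2 = 262144^2 = 68719476736
8^24 = (8^12)^2 = 68719476736^2 = 4722366482869645213696
8^48 = (8^24)^2 = 4722366482869645213696^2 = 22300745198530623141535718272648361505980416

Result: 22300745198530623141535718272648361505980416
Multiplications needed: 6 (6 lines after 8^1)

8^48 = 22300745198530623141535718272648361505980416. Using exponentiation by squaring, this requires 6 multiplications. The key idea: if the exponent is even, square the half-power; if odd, multiply by the base once.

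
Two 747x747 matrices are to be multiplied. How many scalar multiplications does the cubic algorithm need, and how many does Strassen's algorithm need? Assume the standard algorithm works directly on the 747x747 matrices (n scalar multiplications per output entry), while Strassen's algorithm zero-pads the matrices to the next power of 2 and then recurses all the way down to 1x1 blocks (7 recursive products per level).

Matrix multiplication for 747x747 matrices:

Strassen's algorithm requires power-of-2 dimensions. Pad 747x747 to 1024x1024 (next power of 2).

Standard algorithm: 747^3 = 416832723 multiplications
Strassen's algorithm: 7^(log2(1024)) = 7^10 = 282475249 multiplications
Savings: 416832723 - 282475249 = 134357474 multiplications

Standard: 416832723 multiplications (747^3). Strassen: 282475249 multiplications (7^10, after padding to 1024x1024). Strassen reduces 8 recursive multiplications to 7 at each level.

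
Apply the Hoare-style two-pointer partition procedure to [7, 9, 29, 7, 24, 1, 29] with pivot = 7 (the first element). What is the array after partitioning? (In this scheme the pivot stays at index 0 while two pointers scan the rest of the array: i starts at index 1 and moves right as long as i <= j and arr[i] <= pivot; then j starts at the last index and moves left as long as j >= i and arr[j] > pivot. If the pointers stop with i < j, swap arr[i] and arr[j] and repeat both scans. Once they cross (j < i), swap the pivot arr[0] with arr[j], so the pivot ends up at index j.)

Hoare-style two-pointer partition with pivot = 7:

Initial array: [7, 9, 29, 7, 24, 1, 29]

Pointers start at i = 1, j = 6.
i stops at index 1 (arr[1]=9 > 7), j stops at index 5 (arr[5]=1 <= 7): swap arr[1] and arr[5], array becomes [7, 1, 29, 7, 24, 9, 29]
i stops at index 2 (arr[2]=29 > 7), j stops at index 3 (arr[3]=7 <= 7): swap arr[2] and arr[3], array becomes [7, 1, 7, 29, 24, 9, 29]
i ends at 3, j ends at 2: the pointers have crossed (j < i), so scanning stops.

Swap pivot arr[0] with arr[2] to place pivot at position 2: [7, 1, 7, 29, 24, 9, 29]
Pivot position: 2

After partitioning with pivot 7, the array becomes [7, 1, 7, 29, 24, 9, 29]. The pivot is placed at index 2. All elements to the left of the pivot are <= 7, and all elements to the right are > 7.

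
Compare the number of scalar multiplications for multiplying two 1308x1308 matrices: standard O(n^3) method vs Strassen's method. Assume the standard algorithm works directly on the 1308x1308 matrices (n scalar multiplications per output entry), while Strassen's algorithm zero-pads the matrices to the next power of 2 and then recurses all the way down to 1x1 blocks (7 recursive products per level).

Matrix multiplication for 1308x1308 matrices:

Strassen's algorithm requires power-of-2 dimensions. Pad 1308x1308 to 2048x2048 (next power of 2).

Standard algorithm: 1308^3 = 2237810112 multiplications
Strassen's algorithm: 7^(log2(2048)) = 7^11 = 1977326743 multiplications
Savings: 2237810112 - 1977326743 = 260483369 multiplications

Standard: 2237810112 multiplications (1308^3). Strassen: 1977326743 multiplications (7^11, after padding to 2048x2048). Strassen reduces 8 recursive multiplications to 7 at each level.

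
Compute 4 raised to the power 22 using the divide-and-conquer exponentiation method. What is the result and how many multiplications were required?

Computing 4^22 by squaring (build up from 4^1; each line after the first costs one multiplication):

4^1 = 4
4^2 = (4^1)^2 = 4^2 = 16
4^4 = (4^2)^2 = 16^2 = 256
4^5 = 4 * 4^4 = 4 * 256 = 1024
4^10 = (4^5)^2 = 1024^2 = 1048576
4^11 = 4 * 4^10 = 4 * 1048576 = 4194304
4^22 = (4^11)^2 = 4194304^2 = 17592186044416

Result: 17592186044416
Multiplications needed: 6 (6 lines after 4^1)

4^22 = 17592186044416. Using exponentiation by squaring, this requires 6 multiplications. The key idea: if the exponent is even, square the half-power; if odd, multiply by the base once.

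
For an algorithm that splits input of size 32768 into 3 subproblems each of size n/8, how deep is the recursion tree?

For divide and conquer with division factor 8:

Problem sizes at each level:
Level 0: 32768
Level 1: 4096
Level 2: 512
Level 3: 64
Level 4: 8
Level 5: 1

The root is level 0 and the size-1 base case is level 5 (the tree spans levels 0 through 5, i.e. 6 levels counting the root), so the depth is the number of divisions: log_8(32768) = 5

The recursion tree depth is log_8(32768) = 5. At each level, the problem size is divided by 8, so it takes 5 divisions to reduce to a base case of size 1. The algorithm makes 3 recursive calls at each level.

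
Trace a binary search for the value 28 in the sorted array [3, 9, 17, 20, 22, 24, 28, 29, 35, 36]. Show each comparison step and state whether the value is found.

Binary search for 28 in [3, 9, 17, 20, 22, 24, 28, 29, 35, 36]:

lo=0, hi=9, mid=4, arr[mid]=22 -> 22 < 28, search right half
lo=5, hi=9, mid=7, arr[mid]=29 -> 29 > 28, search left half
lo=5, hi=6, mid=5, arr[mid]=24 -> 24 < 28, search right half
lo=6, hi=6, mid=6, arr[mid]=28 -> Found target at index 6!

Binary search finds 28 at index 6 after 4 comparisons. The search repeatedly halves the search space by comparing with the middle element.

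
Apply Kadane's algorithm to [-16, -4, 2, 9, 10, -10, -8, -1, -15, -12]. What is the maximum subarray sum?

Using Kadane's algorithm on [-16, -4, 2, 9, 10, -10, -8, -1, -15, -12]:

Scanning through the array:
Position 1 (value -4): max_ending_here = -4, max_so_far = -4
Position 2 (value 2): max_ending_here = 2, max_so_far = 2
Position 3 (value 9): max_ending_here = 11, max_so_far = 11
Position 4 (value 10): max_ending_here = 21, max_so_far = 21
Position 5 (value -10): max_ending_here = 11, max_so_far = 21
Position 6 (value -8): max_ending_here = 3, max_so_far = 21
Position 7 (value -1): max_ending_here = 2, max_so_far = 21
Position 8 (value -15): max_ending_here = -13, max_so_far = 21
Position 9 (value -12): max_ending_here = -12, max_so_far = 21

Maximum subarray: [2, 9, 10]
Maximum sum: 21

The maximum subarray is [2, 9, 10] with sum 21. This subarray runs from index 2 to index 4.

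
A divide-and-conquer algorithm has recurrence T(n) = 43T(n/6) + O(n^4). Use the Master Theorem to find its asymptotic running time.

Master Theorem for T(n) = 43T(n/6) + O(n^4):

a = 43, b = 6, c = 4
log_b(a) = log_6(43) = 2.0992

Case 3: c = 4 > log_6(43) = 2.0992
T(n) = O(n^4) = O(n^4)

For T(n) = 43T(n/6) + O(n^4): log_6(43) = 2.0992. This is Case 3 of the Master Theorem (c > log_b(a), work dominated by root), giving O(n^4).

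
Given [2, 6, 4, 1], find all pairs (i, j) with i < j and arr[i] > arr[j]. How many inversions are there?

Finding inversions in [2, 6, 4, 1]:

(0, 3): arr[0]=2 > arr[3]=1
(1, 2): arr[1]=6 > arr[2]=4
(1, 3): arr[1]=6 > arr[3]=1
(2, 3): arr[2]=4 > arr[3]=1

Total inversions: 4

The array has 4 inversion(s): (0,3), (1,2), (1,3), (2,3). Each pair (i,j) satisfies i < j and arr[i] > arr[j].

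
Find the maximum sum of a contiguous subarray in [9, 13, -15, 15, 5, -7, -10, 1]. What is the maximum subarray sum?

Using Kadane's algorithm on [9, 13, -15, 15, 5, -7, -10, 1]:

Scanning through the array:
Position 1 (value 13): max_ending_here = 22, max_so_far = 22
Position 2 (value -15): max_ending_here = 7, max_so_far = 22
Position 3 (value 15): max_ending_here = 22, max_so_far = 22
Position 4 (value 5): max_ending_here = 27, max_so_far = 27
Position 5 (value -7): max_ending_here = 20, max_so_far = 27
Position 6 (value -10): max_ending_here = 10, max_so_far = 27
Position 7 (value 1): max_ending_here = 11, max_so_far = 27

Maximum subarray: [9, 13, -15, 15, 5]
Maximum sum: 27

The maximum subarray is [9, 13, -15, 15, 5] with sum 27. This subarray runs from index 0 to index 4.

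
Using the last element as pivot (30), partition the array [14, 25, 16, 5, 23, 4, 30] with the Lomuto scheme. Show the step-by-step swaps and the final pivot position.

Lomuto partition with pivot = 30:

Initial array: [14, 25, 16, 5, 23, 4, 30]

arr[0]=14 <= 30: swap with position 0, array becomes [14, 25, 16, 5, 23, 4, 30]
arr[1]=25 <= 30: swap with position 1, array becomes [14, 25, 16, 5, 23, 4, 30]
arr[2]=16 <= 30: swap with position 2, array becomes [14, 25, 16, 5, 23, 4, 30]
arr[3]=5 <= 30: swap with position 3, array becomes [14, 25, 16, 5, 23, 4, 30]
arr[4]=23 <= 30: swap with position 4, array becomes [14, 25, 16, 5, 23, 4, 30]
arr[5]=4 <= 30: swap with position 5, array becomes [14, 25, 16, 5, 23, 4, 30]

Place pivot at position 6: [14, 25, 16, 5, 23, 4, 30]
Pivot position: 6

After partitioning with pivot 30, the array becomes [14, 25, 16, 5, 23, 4, 30]. The pivot is placed at index 6. All elements to the left of the pivot are <= 30, and all elements to the right are > 30.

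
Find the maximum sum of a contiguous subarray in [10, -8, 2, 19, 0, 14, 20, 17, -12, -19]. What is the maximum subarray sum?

Using Kadane's algorithm on [10, -8, 2, 19, 0, 14, 20, 17, -12, -19]:

Scanning through the array:
Position 1 (value -8): max_ending_here = 2, max_so_far = 10
Position 2 (value 2): max_ending_here = 4, max_so_far = 10
Position 3 (value 19): max_ending_here = 23, max_so_far = 23
Position 4 (value 0): max_ending_here = 23, max_so_far = 23
Position 5 (value 14): max_ending_here = 37, max_so_far = 37
Position 6 (value 20): max_ending_here = 57, max_so_far = 57
Position 7 (value 17): max_ending_here = 74, max_so_far = 74
Position 8 (value -12): max_ending_here = 62, max_so_far = 74
Position 9 (value -19): max_ending_here = 43, max_so_far = 74

Maximum subarray: [10, -8, 2, 19, 0, 14, 20, 17]
Maximum sum: 74

The maximum subarray is [10, -8, 2, 19, 0, 14, 20, 17] with sum 74. This subarray runs from index 0 to index 7.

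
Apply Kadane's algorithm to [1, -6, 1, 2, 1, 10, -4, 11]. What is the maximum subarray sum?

Using Kadane's algorithm on [1, -6, 1, 2, 1, 10, -4, 11]:

Scanning through the array:
Position 1 (value -6): max_ending_here = -5, max_so_far = 1
Position 2 (value 1): max_ending_here = 1, max_so_far = 1
Position 3 (value 2): max_ending_here = 3, max_so_far = 3
Position 4 (value 1): max_ending_here = 4, max_so_far = 4
Position 5 (value 10): max_ending_here = 14, max_so_far = 14
Position 6 (value -4): max_ending_here = 10, max_so_far = 14
Position 7 (value 11): max_ending_here = 21, max_so_far = 21

Maximum subarray: [1, 2, 1, 10, -4, 11]
Maximum sum: 21

The maximum subarray is [1, 2, 1, 10, -4, 11] with sum 21. This subarray runs from index 2 to index 7.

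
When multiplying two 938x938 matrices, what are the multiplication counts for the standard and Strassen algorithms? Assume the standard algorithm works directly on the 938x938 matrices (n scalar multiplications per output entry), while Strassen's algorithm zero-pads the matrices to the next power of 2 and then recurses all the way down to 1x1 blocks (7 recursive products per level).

Matrix multiplication for 938x938 matrices:

Strassen's algorithm requires power-of-2 dimensions. Pad 938x938 to 1024x1024 (next power of 2).

Standard algorithm: 938^3 = 825293672 multiplications
Strassen's algorithm: 7^(log2(1024)) = 7^10 = 282475249 multiplications
Savings: 825293672 - 282475249 = 542818423 multiplications

Standard: 825293672 multiplications (938^3). Strassen: 282475249 multiplications (7^10, after padding to 1024x1024). Strassen reduces 8 recursive multiplications to 7 at each level.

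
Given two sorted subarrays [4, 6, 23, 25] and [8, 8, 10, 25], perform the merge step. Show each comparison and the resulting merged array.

Merging process:

Compare 4 vs 8: take 4 from left. Merged: [4]
Compare 6 vs 8: take 6 from left. Merged: [4, 6]
Compare 23 vs 8: take 8 from right. Merged: [4, 6, 8]
Compare 23 vs 8: take 8 from right. Merged: [4, 6, 8, 8]
Compare 23 vs 10: take 10 from right. Merged: [4, 6, 8, 8, 10]
Compare 23 vs 25: take 23 from left. Merged: [4, 6, 8, 8, 10, 23]
Compare 25 vs 25: take 25 from left. Merged: [4, 6, 8, 8, 10, 23, 25]
Append remaining from right: [25]. Merged: [4, 6, 8, 8, 10, 23, 25, 25]

Final merged array: [4, 6, 8, 8, 10, 23, 25, 25]
Total comparisons: 7

The merged array is [4, 6, 8, 8, 10, 23, 25, 25], requiring 7 comparisons. The merge step runs in O(n) time where n is the total number of elements.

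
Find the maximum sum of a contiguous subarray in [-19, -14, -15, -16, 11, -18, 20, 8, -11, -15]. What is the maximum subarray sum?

Using Kadane's algorithm on [-19, -14, -15, -16, 11, -18, 20, 8, -11, -15]:

Scanning through the array:
Position 1 (value -14): max_ending_here = -14, max_so_far = -14
Position 2 (value -15): max_ending_here = -15, max_so_far = -14
Position 3 (value -16): max_ending_here = -16, max_so_far = -14
Position 4 (value 11): max_ending_here = 11, max_so_far = 11
Position 5 (value -18): max_ending_here = -7, max_so_far = 11
Position 6 (value 20): max_ending_here = 20, max_so_far = 20
Position 7 (value 8): max_ending_here = 28, max_so_far = 28
Position 8 (value -11): max_ending_here = 17, max_so_far = 28
Position 9 (value -15): max_ending_here = 2, max_so_far = 28

Maximum subarray: [20, 8]
Maximum sum: 28

The maximum subarray is [20, 8] with sum 28. This subarray runs from index 6 to index 7.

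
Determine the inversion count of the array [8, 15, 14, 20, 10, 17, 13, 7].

Finding inversions in [8, 15, 14, 20, 10, 17, 13, 7]:

(0, 7): arr[0]=8 > arr[7]=7
(1, 2): arr[1]=15 > arr[2]=14
(1, 4): arr[1]=15 > arr[4]=10
(1, 6): arr[1]=15 > arr[6]=13
(1, 7): arr[1]=15 > arr[7]=7
(2, 4): arr[2]=14 > arr[4]=10
(2, 6): arr[2]=14 > arr[6]=13
(2, 7): arr[2]=14 > arr[7]=7
(3, 4): arr[3]=20 > arr[4]=10
(3, 5): arr[3]=20 > arr[5]=17
(3, 6): arr[3]=20 > arr[6]=13
(3, 7): arr[3]=20 > arr[7]=7
(4, 7): arr[4]=10 > arr[7]=7
(5, 6): arr[5]=17 > arr[6]=13
(5, 7): arr[5]=17 > arr[7]=7
(6, 7): arr[6]=13 > arr[7]=7

Total inversions: 16

The array has 16 inversion(s): (0,7), (1,2), (1,4), (1,6), (1,7), (2,4), (2,6), (2,7), (3,4), (3,5), (3,6), (3,7), (4,7), (5,6), (5,7), (6,7). Each pair (i,j) satisfies i < j and arr[i] > arr[j].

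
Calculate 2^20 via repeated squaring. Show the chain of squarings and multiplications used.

Computing 2^20 by squaring (build up from 2^1; each line after the first costs one multiplication):

2^1 = 2
2^2 = (2^1)^2 = 2^2 = 4
2^4 = (2^2)^2 = 4^2 = 16
2^5 = 2 * 2^4 = 2 * 16 = 32
2^10 = (2^5)^2 = 32^2 = 1024
2^20 = (2^10)^2 = 1024^2 = 1048576

Result: 1048576
Multiplications needed: 5 (5 lines after 2^1)

2^20 = 1048576. Using exponentiation by squaring, this requires 5 multiplications. The key idea: if the exponent is even, square the half-power; if odd, multiply by the base once.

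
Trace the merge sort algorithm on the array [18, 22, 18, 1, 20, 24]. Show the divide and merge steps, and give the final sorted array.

Merge sort trace:

Split: [18, 22, 18, 1, 20, 24] -> [18, 22, 18] and [1, 20, 24]
  Split: [18, 22, 18] -> [18] and [22, 18]
    Split: [22, 18] -> [22] and [18]
    Merge: [22] + [18] -> [18, 22]
  Merge: [18] + [18, 22] -> [18, 18, 22]
  Split: [1, 20, 24] -> [1] and [20, 24]
    Split: [20, 24] -> [20] and [24]
    Merge: [20] + [24] -> [20, 24]
  Merge: [1] + [20, 24] -> [1, 20, 24]
Merge: [18, 18, 22] + [1, 20, 24] -> [1, 18, 18, 20, 22, 24]

Final sorted array: [1, 18, 18, 20, 22, 24]

The merge sort proceeds by recursively splitting the array and merging sorted halves.
After all merges, the sorted array is [1, 18, 18, 20, 22, 24].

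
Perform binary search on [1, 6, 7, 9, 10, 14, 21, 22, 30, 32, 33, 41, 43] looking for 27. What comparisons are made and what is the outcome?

Binary search for 27 in [1, 6, 7, 9, 10, 14, 21, 22, 30, 32, 33, 41, 43]:

lo=0, hi=12, mid=6, arr[mid]=21 -> 21 < 27, search right half
lo=7, hi=12, mid=9, arr[mid]=32 -> 32 > 27, search left half
lo=7, hi=8, mid=7, arr[mid]=22 -> 22 < 27, search right half
lo=8, hi=8, mid=8, arr[mid]=30 -> 30 > 27, search left half
lo=8 > hi=7, target 27 not found

Binary search determines that 27 is not in the array after 4 comparisons. The search space was exhausted without finding the target.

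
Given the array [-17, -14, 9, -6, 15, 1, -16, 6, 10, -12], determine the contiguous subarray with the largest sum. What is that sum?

Using Kadane's algorithm on [-17, -14, 9, -6, 15, 1, -16, 6, 10, -12]:

Scanning through the array:
Position 1 (value -14): max_ending_here = -14, max_so_far = -14
Position 2 (value 9): max_ending_here = 9, max_so_far = 9
Position 3 (value -6): max_ending_here = 3, max_so_far = 9
Position 4 (value 15): max_ending_here = 18, max_so_far = 18
Position 5 (value 1): max_ending_here = 19, max_so_far = 19
Position 6 (value -16): max_ending_here = 3, max_so_far = 19
Position 7 (value 6): max_ending_here = 9, max_so_far = 19
Position 8 (value 10): max_ending_here = 19, max_so_far = 19
Position 9 (value -12): max_ending_here = 7, max_so_far = 19

Maximum subarray: [9, -6, 15, 1]
Maximum sum: 19

The maximum subarray is [9, -6, 15, 1] with sum 19. This subarray runs from index 2 to index 5.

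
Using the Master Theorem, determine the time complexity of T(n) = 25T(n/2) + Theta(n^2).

Master Theorem for T(n) = 25T(n/2) + O(n^2):

a = 25, b = 2, c = 2
log_b(a) = log_2(25) = 4.6439

Case 1: c = 2 < log_2(25) = 4.6439
T(n) = O(n^(log_2 25))

For T(n) = 25T(n/2) + O(n^2): log_2(25) = 4.6439. This is Case 1 of the Master Theorem (c < log_b(a), work dominated by leaves), giving O(n^(log_2 25)).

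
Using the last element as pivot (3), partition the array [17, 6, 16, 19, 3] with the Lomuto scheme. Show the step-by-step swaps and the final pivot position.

Lomuto partition with pivot = 3:

Initial array: [17, 6, 16, 19, 3]

arr[0]=17 > 3: no swap
arr[1]=6 > 3: no swap
arr[2]=16 > 3: no swap
arr[3]=19 > 3: no swap

Place pivot at position 0: [3, 6, 16, 19, 17]
Pivot position: 0

After partitioning with pivot 3, the array becomes [3, 6, 16, 19, 17]. The pivot is placed at index 0. All elements to the left of the pivot are <= 3, and all elements to the right are > 3.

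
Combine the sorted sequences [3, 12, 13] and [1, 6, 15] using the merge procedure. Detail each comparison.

Merging process:

Compare 3 vs 1: take 1 from right. Merged: [1]
Compare 3 vs 6: take 3 from left. Merged: [1, 3]
Compare 12 vs 6: take 6 from right. Merged: [1, 3, 6]
Compare 12 vs 15: take 12 from left. Merged: [1, 3, 6, 12]
Compare 13 vs 15: take 13 from left. Merged: [1, 3, 6, 12, 13]
Append remaining from right: [15]. Merged: [1, 3, 6, 12, 13, 15]

Final merged array: [1, 3, 6, 12, 13, 15]
Total comparisons: 5

The merged array is [1, 3, 6, 12, 13, 15], requiring 5 comparisons. The merge step runs in O(n) time where n is the total number of elements.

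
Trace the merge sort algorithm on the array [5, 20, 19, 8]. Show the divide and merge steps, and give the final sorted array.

Merge sort trace:

Split: [5, 20, 19, 8] -> [5, 20] and [19, 8]
  Split: [5, 20] -> [5] and [20]
  Merge: [5] + [20] -> [5, 20]
  Split: [19, 8] -> [19] and [8]
  Merge: [19] + [8] -> [8, 19]
Merge: [5, 20] + [8, 19] -> [5, 8, 19, 20]

Final sorted array: [5, 8, 19, 20]

The merge sort proceeds by recursively splitting the array and merging sorted halves.
After all merges, the sorted array is [5, 8, 19, 20].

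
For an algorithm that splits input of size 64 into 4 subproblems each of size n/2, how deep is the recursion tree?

For divide and conquer with division factor 2:

Problem sizes at each level:
Level 0: 64
Level 1: 32
Level 2: 16
Level 3: 8
Level 4: 4
Level 5: 2
Level 6: 1

The root is level 0 and the size-1 base case is level 6 (the tree spans levels 0 through 6, i.e. 7 levels counting the root), so the depth is the number of divisions: log_2(64) = 6

The recursion tree depth is log_2(64) = 6. At each level, the problem size is divided by 2, so it takes 6 divisions to reduce to a base case of size 1. The algorithm makes 4 recursive calls at each level.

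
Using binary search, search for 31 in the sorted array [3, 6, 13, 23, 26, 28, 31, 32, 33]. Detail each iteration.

Binary search for 31 in [3, 6, 13, 23, 26, 28, 31, 32, 33]:

lo=0, hi=8, mid=4, arr[mid]=26 -> 26 < 31, search right half
lo=5, hi=8, mid=6, arr[mid]=31 -> Found target at index 6!

Binary search finds 31 at index 6 after 2 comparisons. The search repeatedly halves the search space by comparing with the middle element.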